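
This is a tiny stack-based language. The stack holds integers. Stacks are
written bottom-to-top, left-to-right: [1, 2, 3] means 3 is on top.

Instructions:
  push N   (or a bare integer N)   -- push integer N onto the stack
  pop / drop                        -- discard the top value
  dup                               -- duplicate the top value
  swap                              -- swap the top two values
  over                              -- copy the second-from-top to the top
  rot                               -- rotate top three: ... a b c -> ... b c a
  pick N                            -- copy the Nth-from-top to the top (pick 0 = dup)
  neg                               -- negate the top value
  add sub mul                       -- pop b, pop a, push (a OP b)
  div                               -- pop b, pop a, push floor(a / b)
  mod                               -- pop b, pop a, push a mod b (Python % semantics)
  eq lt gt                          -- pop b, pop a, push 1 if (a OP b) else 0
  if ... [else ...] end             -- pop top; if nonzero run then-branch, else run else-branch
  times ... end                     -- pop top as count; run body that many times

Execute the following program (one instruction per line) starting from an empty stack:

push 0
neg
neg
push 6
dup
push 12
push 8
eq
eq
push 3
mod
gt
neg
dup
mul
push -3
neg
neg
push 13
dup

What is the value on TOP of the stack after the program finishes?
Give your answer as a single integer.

After 'push 0': [0]
After 'neg': [0]
After 'neg': [0]
After 'push 6': [0, 6]
After 'dup': [0, 6, 6]
After 'push 12': [0, 6, 6, 12]
After 'push 8': [0, 6, 6, 12, 8]
After 'eq': [0, 6, 6, 0]
After 'eq': [0, 6, 0]
After 'push 3': [0, 6, 0, 3]
After 'mod': [0, 6, 0]
After 'gt': [0, 1]
After 'neg': [0, -1]
After 'dup': [0, -1, -1]
After 'mul': [0, 1]
After 'push -3': [0, 1, -3]
After 'neg': [0, 1, 3]
After 'neg': [0, 1, -3]
After 'push 13': [0, 1, -3, 13]
After 'dup': [0, 1, -3, 13, 13]

Answer: 13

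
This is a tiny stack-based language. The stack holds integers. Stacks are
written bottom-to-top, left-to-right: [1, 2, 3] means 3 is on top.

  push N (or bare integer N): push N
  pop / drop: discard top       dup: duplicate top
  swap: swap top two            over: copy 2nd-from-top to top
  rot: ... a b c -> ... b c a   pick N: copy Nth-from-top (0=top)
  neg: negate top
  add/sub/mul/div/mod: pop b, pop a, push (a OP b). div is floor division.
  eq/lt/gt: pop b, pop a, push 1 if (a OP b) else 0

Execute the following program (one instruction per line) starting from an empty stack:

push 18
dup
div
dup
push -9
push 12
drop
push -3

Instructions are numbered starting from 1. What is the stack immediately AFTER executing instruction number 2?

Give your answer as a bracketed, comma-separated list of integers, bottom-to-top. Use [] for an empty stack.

Answer: [18, 18]

Derivation:
Step 1 ('push 18'): [18]
Step 2 ('dup'): [18, 18]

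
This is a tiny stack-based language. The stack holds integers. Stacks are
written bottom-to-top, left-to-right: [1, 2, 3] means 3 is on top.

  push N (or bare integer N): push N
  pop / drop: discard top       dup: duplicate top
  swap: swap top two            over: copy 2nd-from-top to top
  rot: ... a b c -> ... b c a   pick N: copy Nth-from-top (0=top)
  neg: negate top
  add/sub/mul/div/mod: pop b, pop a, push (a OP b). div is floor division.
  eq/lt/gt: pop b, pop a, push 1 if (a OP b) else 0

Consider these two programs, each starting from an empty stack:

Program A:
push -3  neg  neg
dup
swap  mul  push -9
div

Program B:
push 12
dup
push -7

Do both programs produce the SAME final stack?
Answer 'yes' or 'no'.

Answer: no

Derivation:
Program A trace:
  After 'push -3': [-3]
  After 'neg': [3]
  After 'neg': [-3]
  After 'dup': [-3, -3]
  After 'swap': [-3, -3]
  After 'mul': [9]
  After 'push -9': [9, -9]
  After 'div': [-1]
Program A final stack: [-1]

Program B trace:
  After 'push 12': [12]
  After 'dup': [12, 12]
  After 'push -7': [12, 12, -7]
Program B final stack: [12, 12, -7]
Same: no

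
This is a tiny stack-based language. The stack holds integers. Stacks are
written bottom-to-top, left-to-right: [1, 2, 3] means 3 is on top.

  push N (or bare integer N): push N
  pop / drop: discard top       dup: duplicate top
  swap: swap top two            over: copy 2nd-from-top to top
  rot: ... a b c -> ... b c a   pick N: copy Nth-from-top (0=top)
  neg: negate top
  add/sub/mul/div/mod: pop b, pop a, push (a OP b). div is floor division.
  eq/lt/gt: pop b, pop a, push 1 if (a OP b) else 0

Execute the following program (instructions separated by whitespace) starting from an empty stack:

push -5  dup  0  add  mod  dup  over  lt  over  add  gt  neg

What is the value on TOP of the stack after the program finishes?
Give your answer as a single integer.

Answer: 0

Derivation:
After 'push -5': [-5]
After 'dup': [-5, -5]
After 'push 0': [-5, -5, 0]
After 'add': [-5, -5]
After 'mod': [0]
After 'dup': [0, 0]
After 'over': [0, 0, 0]
After 'lt': [0, 0]
After 'over': [0, 0, 0]
After 'add': [0, 0]
After 'gt': [0]
After 'neg': [0]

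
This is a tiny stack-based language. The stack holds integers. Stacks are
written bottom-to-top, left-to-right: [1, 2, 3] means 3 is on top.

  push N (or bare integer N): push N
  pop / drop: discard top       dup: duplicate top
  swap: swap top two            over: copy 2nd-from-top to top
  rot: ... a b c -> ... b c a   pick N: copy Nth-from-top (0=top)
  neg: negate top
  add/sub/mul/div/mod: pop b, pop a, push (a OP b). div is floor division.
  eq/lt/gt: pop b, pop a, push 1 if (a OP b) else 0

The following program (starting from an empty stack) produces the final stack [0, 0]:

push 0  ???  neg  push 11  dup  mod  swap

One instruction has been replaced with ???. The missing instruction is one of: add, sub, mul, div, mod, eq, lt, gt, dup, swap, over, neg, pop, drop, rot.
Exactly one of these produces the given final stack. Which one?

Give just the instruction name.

Answer: neg

Derivation:
Stack before ???: [0]
Stack after ???:  [0]
The instruction that transforms [0] -> [0] is: neg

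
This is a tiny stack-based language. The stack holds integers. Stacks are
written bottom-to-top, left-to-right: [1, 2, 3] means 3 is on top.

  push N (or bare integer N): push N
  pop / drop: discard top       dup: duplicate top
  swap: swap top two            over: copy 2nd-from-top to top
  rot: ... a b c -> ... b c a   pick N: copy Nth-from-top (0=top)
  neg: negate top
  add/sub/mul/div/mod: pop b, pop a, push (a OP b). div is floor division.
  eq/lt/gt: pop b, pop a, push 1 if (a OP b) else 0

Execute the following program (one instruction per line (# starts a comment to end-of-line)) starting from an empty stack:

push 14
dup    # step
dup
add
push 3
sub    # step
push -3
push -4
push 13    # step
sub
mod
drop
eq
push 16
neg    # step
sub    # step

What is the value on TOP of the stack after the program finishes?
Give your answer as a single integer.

After 'push 14': [14]
After 'dup': [14, 14]
After 'dup': [14, 14, 14]
After 'add': [14, 28]
After 'push 3': [14, 28, 3]
After 'sub': [14, 25]
After 'push -3': [14, 25, -3]
After 'push -4': [14, 25, -3, -4]
After 'push 13': [14, 25, -3, -4, 13]
After 'sub': [14, 25, -3, -17]
After 'mod': [14, 25, -3]
After 'drop': [14, 25]
After 'eq': [0]
After 'push 16': [0, 16]
After 'neg': [0, -16]
After 'sub': [16]

Answer: 16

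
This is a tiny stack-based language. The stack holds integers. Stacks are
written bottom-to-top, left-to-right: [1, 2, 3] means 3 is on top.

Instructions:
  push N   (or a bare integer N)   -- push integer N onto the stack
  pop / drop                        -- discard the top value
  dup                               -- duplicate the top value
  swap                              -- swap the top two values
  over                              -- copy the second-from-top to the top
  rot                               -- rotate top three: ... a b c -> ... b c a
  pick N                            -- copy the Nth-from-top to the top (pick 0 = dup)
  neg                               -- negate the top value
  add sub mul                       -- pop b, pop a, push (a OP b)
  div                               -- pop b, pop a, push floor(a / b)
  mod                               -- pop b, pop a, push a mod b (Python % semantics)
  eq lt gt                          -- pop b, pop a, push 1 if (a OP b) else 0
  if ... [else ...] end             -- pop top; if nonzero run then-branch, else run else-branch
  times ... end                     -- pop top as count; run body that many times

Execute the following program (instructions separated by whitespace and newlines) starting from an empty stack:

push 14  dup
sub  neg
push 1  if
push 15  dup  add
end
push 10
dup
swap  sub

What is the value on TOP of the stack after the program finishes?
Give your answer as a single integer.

After 'push 14': [14]
After 'dup': [14, 14]
After 'sub': [0]
After 'neg': [0]
After 'push 1': [0, 1]
After 'if': [0]
After 'push 15': [0, 15]
After 'dup': [0, 15, 15]
After 'add': [0, 30]
After 'push 10': [0, 30, 10]
After 'dup': [0, 30, 10, 10]
After 'swap': [0, 30, 10, 10]
After 'sub': [0, 30, 0]

Answer: 0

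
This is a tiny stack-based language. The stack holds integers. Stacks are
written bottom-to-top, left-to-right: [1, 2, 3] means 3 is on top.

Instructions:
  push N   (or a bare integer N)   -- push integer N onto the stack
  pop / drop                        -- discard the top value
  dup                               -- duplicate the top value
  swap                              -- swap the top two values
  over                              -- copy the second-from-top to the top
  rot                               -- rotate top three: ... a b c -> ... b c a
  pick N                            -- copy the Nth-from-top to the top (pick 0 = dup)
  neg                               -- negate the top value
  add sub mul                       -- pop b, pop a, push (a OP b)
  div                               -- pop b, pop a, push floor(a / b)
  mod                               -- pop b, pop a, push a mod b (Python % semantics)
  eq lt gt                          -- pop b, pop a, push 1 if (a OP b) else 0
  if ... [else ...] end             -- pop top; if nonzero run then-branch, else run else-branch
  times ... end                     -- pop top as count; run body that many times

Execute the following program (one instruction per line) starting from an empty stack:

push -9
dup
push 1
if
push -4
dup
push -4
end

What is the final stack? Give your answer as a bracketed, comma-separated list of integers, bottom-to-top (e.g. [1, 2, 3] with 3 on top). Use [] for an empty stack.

After 'push -9': [-9]
After 'dup': [-9, -9]
After 'push 1': [-9, -9, 1]
After 'if': [-9, -9]
After 'push -4': [-9, -9, -4]
After 'dup': [-9, -9, -4, -4]
After 'push -4': [-9, -9, -4, -4, -4]

Answer: [-9, -9, -4, -4, -4]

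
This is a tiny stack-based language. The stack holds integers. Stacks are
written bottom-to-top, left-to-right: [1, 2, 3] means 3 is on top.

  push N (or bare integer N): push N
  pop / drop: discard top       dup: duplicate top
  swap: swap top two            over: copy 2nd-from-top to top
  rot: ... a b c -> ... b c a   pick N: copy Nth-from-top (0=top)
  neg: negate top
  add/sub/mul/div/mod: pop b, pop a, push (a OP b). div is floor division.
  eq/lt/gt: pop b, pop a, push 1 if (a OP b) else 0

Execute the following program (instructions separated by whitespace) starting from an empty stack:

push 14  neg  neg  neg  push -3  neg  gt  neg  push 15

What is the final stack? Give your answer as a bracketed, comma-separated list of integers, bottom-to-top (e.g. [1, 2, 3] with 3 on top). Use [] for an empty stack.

After 'push 14': [14]
After 'neg': [-14]
After 'neg': [14]
After 'neg': [-14]
After 'push -3': [-14, -3]
After 'neg': [-14, 3]
After 'gt': [0]
After 'neg': [0]
After 'push 15': [0, 15]

Answer: [0, 15]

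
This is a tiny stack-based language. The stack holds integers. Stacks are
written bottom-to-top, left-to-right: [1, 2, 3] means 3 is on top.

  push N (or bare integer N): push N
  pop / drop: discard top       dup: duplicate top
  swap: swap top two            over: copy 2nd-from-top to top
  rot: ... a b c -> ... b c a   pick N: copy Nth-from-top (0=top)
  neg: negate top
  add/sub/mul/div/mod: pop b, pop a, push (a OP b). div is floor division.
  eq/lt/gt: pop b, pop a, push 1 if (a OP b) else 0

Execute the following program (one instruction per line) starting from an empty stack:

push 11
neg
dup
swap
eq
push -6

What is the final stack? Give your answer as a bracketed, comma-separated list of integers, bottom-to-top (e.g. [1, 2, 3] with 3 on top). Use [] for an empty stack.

After 'push 11': [11]
After 'neg': [-11]
After 'dup': [-11, -11]
After 'swap': [-11, -11]
After 'eq': [1]
After 'push -6': [1, -6]

Answer: [1, -6]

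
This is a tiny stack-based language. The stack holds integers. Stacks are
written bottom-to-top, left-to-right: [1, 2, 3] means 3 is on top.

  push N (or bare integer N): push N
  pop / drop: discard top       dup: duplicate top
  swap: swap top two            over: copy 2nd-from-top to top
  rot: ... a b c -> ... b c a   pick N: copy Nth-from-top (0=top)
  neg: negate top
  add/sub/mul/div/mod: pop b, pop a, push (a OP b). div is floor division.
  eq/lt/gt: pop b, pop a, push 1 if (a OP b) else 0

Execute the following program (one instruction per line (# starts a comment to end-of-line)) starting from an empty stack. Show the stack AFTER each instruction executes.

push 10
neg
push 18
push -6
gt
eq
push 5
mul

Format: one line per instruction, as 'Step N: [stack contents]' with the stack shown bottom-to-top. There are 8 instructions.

Step 1: [10]
Step 2: [-10]
Step 3: [-10, 18]
Step 4: [-10, 18, -6]
Step 5: [-10, 1]
Step 6: [0]
Step 7: [0, 5]
Step 8: [0]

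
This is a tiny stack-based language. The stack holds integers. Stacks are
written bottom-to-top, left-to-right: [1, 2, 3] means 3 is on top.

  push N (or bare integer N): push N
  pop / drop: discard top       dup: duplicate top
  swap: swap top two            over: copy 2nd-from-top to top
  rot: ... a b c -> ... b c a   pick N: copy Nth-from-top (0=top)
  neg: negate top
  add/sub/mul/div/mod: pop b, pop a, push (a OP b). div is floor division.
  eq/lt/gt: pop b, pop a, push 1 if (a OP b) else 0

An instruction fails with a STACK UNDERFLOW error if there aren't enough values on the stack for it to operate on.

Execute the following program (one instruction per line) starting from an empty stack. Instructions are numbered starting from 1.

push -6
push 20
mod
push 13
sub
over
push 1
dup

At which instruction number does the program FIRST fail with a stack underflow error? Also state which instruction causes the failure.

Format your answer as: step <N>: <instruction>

Answer: step 6: over

Derivation:
Step 1 ('push -6'): stack = [-6], depth = 1
Step 2 ('push 20'): stack = [-6, 20], depth = 2
Step 3 ('mod'): stack = [14], depth = 1
Step 4 ('push 13'): stack = [14, 13], depth = 2
Step 5 ('sub'): stack = [1], depth = 1
Step 6 ('over'): needs 2 value(s) but depth is 1 — STACK UNDERFLOW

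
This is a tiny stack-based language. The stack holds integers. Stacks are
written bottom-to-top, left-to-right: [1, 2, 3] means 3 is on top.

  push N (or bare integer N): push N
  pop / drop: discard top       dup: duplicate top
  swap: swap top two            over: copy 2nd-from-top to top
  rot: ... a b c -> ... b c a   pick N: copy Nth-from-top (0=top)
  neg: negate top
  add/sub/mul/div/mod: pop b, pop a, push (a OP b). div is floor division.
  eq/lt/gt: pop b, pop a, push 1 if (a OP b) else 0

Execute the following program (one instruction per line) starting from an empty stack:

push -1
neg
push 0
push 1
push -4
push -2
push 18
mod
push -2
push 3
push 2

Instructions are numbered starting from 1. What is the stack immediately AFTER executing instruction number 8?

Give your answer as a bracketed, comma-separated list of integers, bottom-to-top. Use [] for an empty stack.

Answer: [1, 0, 1, -4, 16]

Derivation:
Step 1 ('push -1'): [-1]
Step 2 ('neg'): [1]
Step 3 ('push 0'): [1, 0]
Step 4 ('push 1'): [1, 0, 1]
Step 5 ('push -4'): [1, 0, 1, -4]
Step 6 ('push -2'): [1, 0, 1, -4, -2]
Step 7 ('push 18'): [1, 0, 1, -4, -2, 18]
Step 8 ('mod'): [1, 0, 1, -4, 16]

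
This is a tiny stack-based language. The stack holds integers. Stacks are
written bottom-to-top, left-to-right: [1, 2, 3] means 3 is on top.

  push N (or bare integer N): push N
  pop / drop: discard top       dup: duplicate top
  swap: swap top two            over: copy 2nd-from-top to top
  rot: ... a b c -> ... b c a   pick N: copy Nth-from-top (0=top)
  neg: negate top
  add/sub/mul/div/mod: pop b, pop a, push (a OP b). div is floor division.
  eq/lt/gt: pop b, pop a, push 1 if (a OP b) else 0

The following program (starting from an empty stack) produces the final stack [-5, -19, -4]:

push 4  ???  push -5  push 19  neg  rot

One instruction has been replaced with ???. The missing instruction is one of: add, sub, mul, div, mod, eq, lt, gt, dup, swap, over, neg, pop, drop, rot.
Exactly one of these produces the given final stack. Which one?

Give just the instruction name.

Stack before ???: [4]
Stack after ???:  [-4]
The instruction that transforms [4] -> [-4] is: neg

Answer: neg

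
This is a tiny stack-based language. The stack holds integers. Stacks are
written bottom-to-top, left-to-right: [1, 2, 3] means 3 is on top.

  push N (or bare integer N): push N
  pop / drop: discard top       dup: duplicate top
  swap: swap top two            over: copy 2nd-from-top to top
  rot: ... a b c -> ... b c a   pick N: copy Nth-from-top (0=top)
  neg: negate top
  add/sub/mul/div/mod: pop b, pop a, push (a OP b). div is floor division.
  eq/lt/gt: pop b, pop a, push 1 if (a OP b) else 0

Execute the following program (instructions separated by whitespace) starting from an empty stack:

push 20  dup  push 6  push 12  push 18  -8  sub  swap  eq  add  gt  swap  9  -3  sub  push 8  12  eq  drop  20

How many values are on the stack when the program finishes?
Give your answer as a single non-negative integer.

After 'push 20': stack = [20] (depth 1)
After 'dup': stack = [20, 20] (depth 2)
After 'push 6': stack = [20, 20, 6] (depth 3)
After 'push 12': stack = [20, 20, 6, 12] (depth 4)
After 'push 18': stack = [20, 20, 6, 12, 18] (depth 5)
After 'push -8': stack = [20, 20, 6, 12, 18, -8] (depth 6)
After 'sub': stack = [20, 20, 6, 12, 26] (depth 5)
After 'swap': stack = [20, 20, 6, 26, 12] (depth 5)
After 'eq': stack = [20, 20, 6, 0] (depth 4)
After 'add': stack = [20, 20, 6] (depth 3)
After 'gt': stack = [20, 1] (depth 2)
After 'swap': stack = [1, 20] (depth 2)
After 'push 9': stack = [1, 20, 9] (depth 3)
After 'push -3': stack = [1, 20, 9, -3] (depth 4)
After 'sub': stack = [1, 20, 12] (depth 3)
After 'push 8': stack = [1, 20, 12, 8] (depth 4)
After 'push 12': stack = [1, 20, 12, 8, 12] (depth 5)
After 'eq': stack = [1, 20, 12, 0] (depth 4)
After 'drop': stack = [1, 20, 12] (depth 3)
After 'push 20': stack = [1, 20, 12, 20] (depth 4)

Answer: 4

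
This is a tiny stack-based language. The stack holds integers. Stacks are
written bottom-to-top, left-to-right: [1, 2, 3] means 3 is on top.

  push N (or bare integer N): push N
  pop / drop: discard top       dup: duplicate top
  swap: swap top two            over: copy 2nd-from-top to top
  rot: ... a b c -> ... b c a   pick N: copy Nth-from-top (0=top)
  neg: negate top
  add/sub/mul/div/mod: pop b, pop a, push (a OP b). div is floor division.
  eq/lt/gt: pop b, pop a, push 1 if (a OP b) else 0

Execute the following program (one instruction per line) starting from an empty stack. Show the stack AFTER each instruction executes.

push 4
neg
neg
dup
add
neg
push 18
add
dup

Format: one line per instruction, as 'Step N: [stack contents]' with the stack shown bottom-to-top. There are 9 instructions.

Step 1: [4]
Step 2: [-4]
Step 3: [4]
Step 4: [4, 4]
Step 5: [8]
Step 6: [-8]
Step 7: [-8, 18]
Step 8: [10]
Step 9: [10, 10]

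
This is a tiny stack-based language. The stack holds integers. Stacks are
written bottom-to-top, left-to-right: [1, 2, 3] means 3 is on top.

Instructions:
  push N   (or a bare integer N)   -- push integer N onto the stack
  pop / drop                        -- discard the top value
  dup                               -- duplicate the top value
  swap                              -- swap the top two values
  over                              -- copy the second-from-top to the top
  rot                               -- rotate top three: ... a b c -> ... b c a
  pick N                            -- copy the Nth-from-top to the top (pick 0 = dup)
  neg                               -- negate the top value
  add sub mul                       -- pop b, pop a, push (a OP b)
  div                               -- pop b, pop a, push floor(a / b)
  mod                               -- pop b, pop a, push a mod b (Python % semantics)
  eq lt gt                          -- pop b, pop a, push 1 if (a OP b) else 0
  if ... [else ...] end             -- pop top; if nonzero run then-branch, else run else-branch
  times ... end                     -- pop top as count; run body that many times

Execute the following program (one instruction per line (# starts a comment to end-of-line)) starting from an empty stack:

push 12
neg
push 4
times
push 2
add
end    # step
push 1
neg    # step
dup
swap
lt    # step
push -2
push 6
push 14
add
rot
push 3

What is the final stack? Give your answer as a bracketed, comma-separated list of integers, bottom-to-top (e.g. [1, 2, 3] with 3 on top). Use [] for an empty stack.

After 'push 12': [12]
After 'neg': [-12]
After 'push 4': [-12, 4]
After 'times': [-12]
After 'push 2': [-12, 2]
After 'add': [-10]
After 'push 2': [-10, 2]
After 'add': [-8]
After 'push 2': [-8, 2]
After 'add': [-6]
After 'push 2': [-6, 2]
After 'add': [-4]
After 'push 1': [-4, 1]
After 'neg': [-4, -1]
After 'dup': [-4, -1, -1]
After 'swap': [-4, -1, -1]
After 'lt': [-4, 0]
After 'push -2': [-4, 0, -2]
After 'push 6': [-4, 0, -2, 6]
After 'push 14': [-4, 0, -2, 6, 14]
After 'add': [-4, 0, -2, 20]
After 'rot': [-4, -2, 20, 0]
After 'push 3': [-4, -2, 20, 0, 3]

Answer: [-4, -2, 20, 0, 3]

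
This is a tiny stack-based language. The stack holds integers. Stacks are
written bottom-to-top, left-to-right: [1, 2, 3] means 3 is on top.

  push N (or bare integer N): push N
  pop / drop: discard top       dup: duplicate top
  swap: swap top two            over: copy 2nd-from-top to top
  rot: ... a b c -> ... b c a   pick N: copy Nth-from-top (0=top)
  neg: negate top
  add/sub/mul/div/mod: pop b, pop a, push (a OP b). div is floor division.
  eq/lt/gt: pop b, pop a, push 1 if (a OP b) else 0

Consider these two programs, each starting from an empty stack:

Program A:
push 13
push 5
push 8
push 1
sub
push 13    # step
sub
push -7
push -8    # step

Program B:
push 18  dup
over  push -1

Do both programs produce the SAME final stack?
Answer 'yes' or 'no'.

Answer: no

Derivation:
Program A trace:
  After 'push 13': [13]
  After 'push 5': [13, 5]
  After 'push 8': [13, 5, 8]
  After 'push 1': [13, 5, 8, 1]
  After 'sub': [13, 5, 7]
  After 'push 13': [13, 5, 7, 13]
  After 'sub': [13, 5, -6]
  After 'push -7': [13, 5, -6, -7]
  After 'push -8': [13, 5, -6, -7, -8]
Program A final stack: [13, 5, -6, -7, -8]

Program B trace:
  After 'push 18': [18]
  After 'dup': [18, 18]
  After 'over': [18, 18, 18]
  After 'push -1': [18, 18, 18, -1]
Program B final stack: [18, 18, 18, -1]
Same: no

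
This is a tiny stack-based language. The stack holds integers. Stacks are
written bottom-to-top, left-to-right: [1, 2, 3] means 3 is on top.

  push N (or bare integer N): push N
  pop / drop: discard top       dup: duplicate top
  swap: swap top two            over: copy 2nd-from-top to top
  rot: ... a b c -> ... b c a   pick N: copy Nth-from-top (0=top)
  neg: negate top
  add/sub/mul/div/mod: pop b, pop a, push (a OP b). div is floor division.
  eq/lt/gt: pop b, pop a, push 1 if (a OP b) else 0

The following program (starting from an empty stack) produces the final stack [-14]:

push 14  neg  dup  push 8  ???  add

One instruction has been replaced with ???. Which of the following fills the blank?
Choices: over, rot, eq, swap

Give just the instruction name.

Answer: eq

Derivation:
Stack before ???: [-14, -14, 8]
Stack after ???:  [-14, 0]
Checking each choice:
  over: produces [-14, -14, -6]
  rot: produces [-14, -6]
  eq: MATCH
  swap: produces [-14, -6]


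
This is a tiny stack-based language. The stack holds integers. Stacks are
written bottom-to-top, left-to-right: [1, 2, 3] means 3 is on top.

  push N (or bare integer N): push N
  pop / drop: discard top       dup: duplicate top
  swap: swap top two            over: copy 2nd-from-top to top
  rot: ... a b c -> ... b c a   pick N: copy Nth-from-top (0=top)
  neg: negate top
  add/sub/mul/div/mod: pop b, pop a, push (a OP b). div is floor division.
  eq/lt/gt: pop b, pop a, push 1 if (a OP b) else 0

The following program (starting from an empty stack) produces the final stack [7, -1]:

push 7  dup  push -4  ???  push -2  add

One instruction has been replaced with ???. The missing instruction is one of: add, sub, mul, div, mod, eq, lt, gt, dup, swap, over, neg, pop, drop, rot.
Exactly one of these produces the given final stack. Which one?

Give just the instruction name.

Stack before ???: [7, 7, -4]
Stack after ???:  [7, 1]
The instruction that transforms [7, 7, -4] -> [7, 1] is: gt

Answer: gt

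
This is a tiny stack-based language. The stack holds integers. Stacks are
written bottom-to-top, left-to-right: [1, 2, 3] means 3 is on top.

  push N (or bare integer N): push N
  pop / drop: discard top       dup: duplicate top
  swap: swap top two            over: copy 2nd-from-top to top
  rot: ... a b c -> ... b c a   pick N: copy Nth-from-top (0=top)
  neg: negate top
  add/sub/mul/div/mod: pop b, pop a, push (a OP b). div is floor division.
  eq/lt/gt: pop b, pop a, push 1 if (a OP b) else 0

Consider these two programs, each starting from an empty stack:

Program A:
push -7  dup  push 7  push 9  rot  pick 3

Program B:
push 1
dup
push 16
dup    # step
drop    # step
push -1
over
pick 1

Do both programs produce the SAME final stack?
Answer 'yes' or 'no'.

Answer: no

Derivation:
Program A trace:
  After 'push -7': [-7]
  After 'dup': [-7, -7]
  After 'push 7': [-7, -7, 7]
  After 'push 9': [-7, -7, 7, 9]
  After 'rot': [-7, 7, 9, -7]
  After 'pick 3': [-7, 7, 9, -7, -7]
Program A final stack: [-7, 7, 9, -7, -7]

Program B trace:
  After 'push 1': [1]
  After 'dup': [1, 1]
  After 'push 16': [1, 1, 16]
  After 'dup': [1, 1, 16, 16]
  After 'drop': [1, 1, 16]
  After 'push -1': [1, 1, 16, -1]
  After 'over': [1, 1, 16, -1, 16]
  After 'pick 1': [1, 1, 16, -1, 16, -1]
Program B final stack: [1, 1, 16, -1, 16, -1]
Same: no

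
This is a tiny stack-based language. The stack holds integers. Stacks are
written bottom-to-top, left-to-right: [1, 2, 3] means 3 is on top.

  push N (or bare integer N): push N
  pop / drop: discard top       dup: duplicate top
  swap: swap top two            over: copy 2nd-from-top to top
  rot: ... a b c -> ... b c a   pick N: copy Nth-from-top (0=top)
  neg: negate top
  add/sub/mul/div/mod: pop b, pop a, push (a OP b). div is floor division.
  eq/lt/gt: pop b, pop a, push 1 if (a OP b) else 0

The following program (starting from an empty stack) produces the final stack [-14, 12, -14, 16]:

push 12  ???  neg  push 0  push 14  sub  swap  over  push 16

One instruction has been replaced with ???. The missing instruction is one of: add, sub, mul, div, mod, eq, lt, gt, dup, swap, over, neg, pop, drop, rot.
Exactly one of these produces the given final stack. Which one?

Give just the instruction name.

Stack before ???: [12]
Stack after ???:  [-12]
The instruction that transforms [12] -> [-12] is: neg

Answer: neg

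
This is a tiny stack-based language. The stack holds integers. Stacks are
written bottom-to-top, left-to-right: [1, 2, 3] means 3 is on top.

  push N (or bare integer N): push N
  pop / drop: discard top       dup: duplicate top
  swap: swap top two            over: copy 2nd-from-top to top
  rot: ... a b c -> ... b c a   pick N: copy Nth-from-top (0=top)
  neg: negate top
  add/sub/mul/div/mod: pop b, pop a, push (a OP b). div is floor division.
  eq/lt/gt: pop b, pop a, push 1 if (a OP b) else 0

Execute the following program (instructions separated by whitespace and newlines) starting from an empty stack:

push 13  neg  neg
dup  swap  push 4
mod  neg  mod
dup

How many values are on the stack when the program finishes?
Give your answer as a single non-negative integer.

Answer: 2

Derivation:
After 'push 13': stack = [13] (depth 1)
After 'neg': stack = [-13] (depth 1)
After 'neg': stack = [13] (depth 1)
After 'dup': stack = [13, 13] (depth 2)
After 'swap': stack = [13, 13] (depth 2)
After 'push 4': stack = [13, 13, 4] (depth 3)
After 'mod': stack = [13, 1] (depth 2)
After 'neg': stack = [13, -1] (depth 2)
After 'mod': stack = [0] (depth 1)
After 'dup': stack = [0, 0] (depth 2)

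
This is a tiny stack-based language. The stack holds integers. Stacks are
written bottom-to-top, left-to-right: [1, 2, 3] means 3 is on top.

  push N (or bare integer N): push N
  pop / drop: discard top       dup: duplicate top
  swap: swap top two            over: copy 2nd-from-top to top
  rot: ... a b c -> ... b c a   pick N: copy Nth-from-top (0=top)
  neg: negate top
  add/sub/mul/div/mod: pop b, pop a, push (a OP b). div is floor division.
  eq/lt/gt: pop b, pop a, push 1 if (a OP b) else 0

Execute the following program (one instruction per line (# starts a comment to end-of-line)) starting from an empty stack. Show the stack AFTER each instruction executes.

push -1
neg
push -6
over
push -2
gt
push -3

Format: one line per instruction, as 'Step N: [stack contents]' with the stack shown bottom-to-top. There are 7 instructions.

Step 1: [-1]
Step 2: [1]
Step 3: [1, -6]
Step 4: [1, -6, 1]
Step 5: [1, -6, 1, -2]
Step 6: [1, -6, 1]
Step 7: [1, -6, 1, -3]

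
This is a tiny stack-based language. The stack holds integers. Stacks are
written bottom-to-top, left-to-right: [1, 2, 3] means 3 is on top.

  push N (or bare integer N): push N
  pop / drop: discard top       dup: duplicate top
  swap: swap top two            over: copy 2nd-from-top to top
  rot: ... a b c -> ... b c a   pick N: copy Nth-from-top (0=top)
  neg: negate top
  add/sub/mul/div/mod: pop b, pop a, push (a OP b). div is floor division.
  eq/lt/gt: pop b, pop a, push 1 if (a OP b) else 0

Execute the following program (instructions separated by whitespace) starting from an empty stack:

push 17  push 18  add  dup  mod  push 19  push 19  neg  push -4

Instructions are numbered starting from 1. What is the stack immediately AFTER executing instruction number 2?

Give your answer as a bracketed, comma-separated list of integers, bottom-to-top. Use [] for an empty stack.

Answer: [17, 18]

Derivation:
Step 1 ('push 17'): [17]
Step 2 ('push 18'): [17, 18]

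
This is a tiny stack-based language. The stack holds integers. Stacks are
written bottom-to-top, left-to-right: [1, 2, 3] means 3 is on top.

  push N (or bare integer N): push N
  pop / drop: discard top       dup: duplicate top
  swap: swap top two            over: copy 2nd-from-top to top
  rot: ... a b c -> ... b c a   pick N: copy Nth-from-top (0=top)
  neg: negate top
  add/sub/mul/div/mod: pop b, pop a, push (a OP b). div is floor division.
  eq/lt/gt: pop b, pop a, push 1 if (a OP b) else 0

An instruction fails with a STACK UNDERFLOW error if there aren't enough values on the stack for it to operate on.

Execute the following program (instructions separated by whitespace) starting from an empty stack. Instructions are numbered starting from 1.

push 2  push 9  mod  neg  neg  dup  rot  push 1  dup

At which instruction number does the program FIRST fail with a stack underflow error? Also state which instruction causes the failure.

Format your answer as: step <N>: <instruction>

Step 1 ('push 2'): stack = [2], depth = 1
Step 2 ('push 9'): stack = [2, 9], depth = 2
Step 3 ('mod'): stack = [2], depth = 1
Step 4 ('neg'): stack = [-2], depth = 1
Step 5 ('neg'): stack = [2], depth = 1
Step 6 ('dup'): stack = [2, 2], depth = 2
Step 7 ('rot'): needs 3 value(s) but depth is 2 — STACK UNDERFLOW

Answer: step 7: rot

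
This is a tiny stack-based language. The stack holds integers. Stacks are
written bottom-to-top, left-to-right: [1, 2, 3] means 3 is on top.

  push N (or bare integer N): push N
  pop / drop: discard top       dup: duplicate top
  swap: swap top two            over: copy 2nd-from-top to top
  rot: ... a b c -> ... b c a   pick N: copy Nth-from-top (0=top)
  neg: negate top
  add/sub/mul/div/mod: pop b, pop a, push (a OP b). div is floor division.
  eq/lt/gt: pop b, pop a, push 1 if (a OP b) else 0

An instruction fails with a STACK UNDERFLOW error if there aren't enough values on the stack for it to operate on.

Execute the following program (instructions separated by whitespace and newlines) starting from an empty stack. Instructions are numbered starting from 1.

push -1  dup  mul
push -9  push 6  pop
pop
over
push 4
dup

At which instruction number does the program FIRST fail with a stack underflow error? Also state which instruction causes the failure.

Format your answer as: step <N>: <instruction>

Answer: step 8: over

Derivation:
Step 1 ('push -1'): stack = [-1], depth = 1
Step 2 ('dup'): stack = [-1, -1], depth = 2
Step 3 ('mul'): stack = [1], depth = 1
Step 4 ('push -9'): stack = [1, -9], depth = 2
Step 5 ('push 6'): stack = [1, -9, 6], depth = 3
Step 6 ('pop'): stack = [1, -9], depth = 2
Step 7 ('pop'): stack = [1], depth = 1
Step 8 ('over'): needs 2 value(s) but depth is 1 — STACK UNDERFLOW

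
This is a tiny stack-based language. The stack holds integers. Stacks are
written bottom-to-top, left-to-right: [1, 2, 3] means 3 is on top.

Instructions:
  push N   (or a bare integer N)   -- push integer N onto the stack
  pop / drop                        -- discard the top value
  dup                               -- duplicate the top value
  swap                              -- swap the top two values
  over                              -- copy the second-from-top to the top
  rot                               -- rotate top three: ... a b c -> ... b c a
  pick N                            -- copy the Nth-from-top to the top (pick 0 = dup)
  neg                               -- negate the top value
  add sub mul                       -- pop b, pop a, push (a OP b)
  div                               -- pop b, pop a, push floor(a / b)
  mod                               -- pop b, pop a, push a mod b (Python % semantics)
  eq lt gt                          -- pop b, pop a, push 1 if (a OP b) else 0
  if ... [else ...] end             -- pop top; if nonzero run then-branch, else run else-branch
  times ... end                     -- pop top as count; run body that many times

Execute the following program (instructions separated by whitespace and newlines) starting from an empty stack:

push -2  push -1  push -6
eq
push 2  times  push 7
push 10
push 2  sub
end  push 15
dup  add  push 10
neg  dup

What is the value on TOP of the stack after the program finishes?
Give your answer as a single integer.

After 'push -2': [-2]
After 'push -1': [-2, -1]
After 'push -6': [-2, -1, -6]
After 'eq': [-2, 0]
After 'push 2': [-2, 0, 2]
After 'times': [-2, 0]
After 'push 7': [-2, 0, 7]
After 'push 10': [-2, 0, 7, 10]
After 'push 2': [-2, 0, 7, 10, 2]
After 'sub': [-2, 0, 7, 8]
After 'push 7': [-2, 0, 7, 8, 7]
After 'push 10': [-2, 0, 7, 8, 7, 10]
After 'push 2': [-2, 0, 7, 8, 7, 10, 2]
After 'sub': [-2, 0, 7, 8, 7, 8]
After 'push 15': [-2, 0, 7, 8, 7, 8, 15]
After 'dup': [-2, 0, 7, 8, 7, 8, 15, 15]
After 'add': [-2, 0, 7, 8, 7, 8, 30]
After 'push 10': [-2, 0, 7, 8, 7, 8, 30, 10]
After 'neg': [-2, 0, 7, 8, 7, 8, 30, -10]
After 'dup': [-2, 0, 7, 8, 7, 8, 30, -10, -10]

Answer: -10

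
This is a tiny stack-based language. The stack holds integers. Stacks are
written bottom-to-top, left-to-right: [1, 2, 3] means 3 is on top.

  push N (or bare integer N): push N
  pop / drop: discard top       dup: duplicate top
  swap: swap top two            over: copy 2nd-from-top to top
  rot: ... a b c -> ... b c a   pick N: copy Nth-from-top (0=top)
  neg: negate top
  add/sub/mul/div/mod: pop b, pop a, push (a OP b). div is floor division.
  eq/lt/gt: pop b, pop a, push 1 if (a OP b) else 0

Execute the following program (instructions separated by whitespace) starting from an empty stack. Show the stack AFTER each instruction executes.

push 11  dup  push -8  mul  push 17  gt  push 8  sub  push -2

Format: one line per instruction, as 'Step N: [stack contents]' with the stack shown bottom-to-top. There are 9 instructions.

Step 1: [11]
Step 2: [11, 11]
Step 3: [11, 11, -8]
Step 4: [11, -88]
Step 5: [11, -88, 17]
Step 6: [11, 0]
Step 7: [11, 0, 8]
Step 8: [11, -8]
Step 9: [11, -8, -2]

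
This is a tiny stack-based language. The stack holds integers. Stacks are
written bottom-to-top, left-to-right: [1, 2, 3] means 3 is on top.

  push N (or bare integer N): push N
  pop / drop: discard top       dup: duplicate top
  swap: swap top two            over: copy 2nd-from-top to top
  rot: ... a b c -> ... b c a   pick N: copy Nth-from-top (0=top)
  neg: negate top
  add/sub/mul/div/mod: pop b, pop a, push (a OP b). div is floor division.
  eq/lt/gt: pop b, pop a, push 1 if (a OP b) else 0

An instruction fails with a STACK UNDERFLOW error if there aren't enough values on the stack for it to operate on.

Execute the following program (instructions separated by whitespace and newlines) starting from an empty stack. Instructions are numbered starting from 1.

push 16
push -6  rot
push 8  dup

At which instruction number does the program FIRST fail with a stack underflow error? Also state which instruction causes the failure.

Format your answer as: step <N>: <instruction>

Answer: step 3: rot

Derivation:
Step 1 ('push 16'): stack = [16], depth = 1
Step 2 ('push -6'): stack = [16, -6], depth = 2
Step 3 ('rot'): needs 3 value(s) but depth is 2 — STACK UNDERFLOW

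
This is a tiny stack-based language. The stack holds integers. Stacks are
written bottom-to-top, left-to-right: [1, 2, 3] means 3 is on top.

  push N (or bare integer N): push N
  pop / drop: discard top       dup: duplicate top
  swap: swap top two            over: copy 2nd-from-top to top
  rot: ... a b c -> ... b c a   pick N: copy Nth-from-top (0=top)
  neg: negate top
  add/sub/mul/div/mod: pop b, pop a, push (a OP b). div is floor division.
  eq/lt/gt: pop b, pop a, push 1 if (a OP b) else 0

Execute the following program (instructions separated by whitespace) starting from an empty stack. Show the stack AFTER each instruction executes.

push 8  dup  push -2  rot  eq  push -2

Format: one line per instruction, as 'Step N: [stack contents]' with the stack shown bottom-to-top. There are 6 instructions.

Step 1: [8]
Step 2: [8, 8]
Step 3: [8, 8, -2]
Step 4: [8, -2, 8]
Step 5: [8, 0]
Step 6: [8, 0, -2]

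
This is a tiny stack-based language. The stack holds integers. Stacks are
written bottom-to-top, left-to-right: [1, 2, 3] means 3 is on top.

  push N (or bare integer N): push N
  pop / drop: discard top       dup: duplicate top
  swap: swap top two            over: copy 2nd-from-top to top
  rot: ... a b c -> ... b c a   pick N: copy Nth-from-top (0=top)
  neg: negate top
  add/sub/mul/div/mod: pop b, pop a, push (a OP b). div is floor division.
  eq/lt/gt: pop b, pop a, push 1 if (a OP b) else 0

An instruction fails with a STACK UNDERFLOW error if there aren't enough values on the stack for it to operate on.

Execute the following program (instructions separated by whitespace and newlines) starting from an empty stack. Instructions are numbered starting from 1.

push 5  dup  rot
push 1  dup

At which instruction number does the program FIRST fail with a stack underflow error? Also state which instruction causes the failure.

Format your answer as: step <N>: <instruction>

Answer: step 3: rot

Derivation:
Step 1 ('push 5'): stack = [5], depth = 1
Step 2 ('dup'): stack = [5, 5], depth = 2
Step 3 ('rot'): needs 3 value(s) but depth is 2 — STACK UNDERFLOW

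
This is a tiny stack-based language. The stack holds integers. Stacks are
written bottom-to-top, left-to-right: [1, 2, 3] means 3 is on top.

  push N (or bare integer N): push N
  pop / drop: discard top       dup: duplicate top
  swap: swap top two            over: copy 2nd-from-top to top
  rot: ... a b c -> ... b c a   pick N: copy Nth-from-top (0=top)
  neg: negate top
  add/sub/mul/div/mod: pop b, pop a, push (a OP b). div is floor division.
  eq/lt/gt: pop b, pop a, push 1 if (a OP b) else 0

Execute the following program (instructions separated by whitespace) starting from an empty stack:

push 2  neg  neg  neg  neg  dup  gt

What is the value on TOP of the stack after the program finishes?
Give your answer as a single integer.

Answer: 0

Derivation:
After 'push 2': [2]
After 'neg': [-2]
After 'neg': [2]
After 'neg': [-2]
After 'neg': [2]
After 'dup': [2, 2]
After 'gt': [0]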